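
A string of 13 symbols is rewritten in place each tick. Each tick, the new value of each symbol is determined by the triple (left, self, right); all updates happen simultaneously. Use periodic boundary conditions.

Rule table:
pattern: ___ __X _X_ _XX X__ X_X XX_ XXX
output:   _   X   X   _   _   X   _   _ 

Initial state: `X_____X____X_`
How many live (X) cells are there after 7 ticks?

4

tick 1: X____XX___XXX
tick 2: ____X____X___
tick 3: ___XX___XX___
tick 4: __X____X_____
tick 5: _XX___XX_____
tick 6: X____X_______
tick 7: X___XX______X
count of X: 4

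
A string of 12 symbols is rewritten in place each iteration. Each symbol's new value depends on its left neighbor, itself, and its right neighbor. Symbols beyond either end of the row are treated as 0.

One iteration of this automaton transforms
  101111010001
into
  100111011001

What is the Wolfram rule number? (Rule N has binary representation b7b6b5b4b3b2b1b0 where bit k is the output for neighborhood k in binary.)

position 3: 111 → 1  (bit 7 = 1)
position 5: 110 → 1  (bit 6 = 1)
position 1: 101 → 0  (bit 5 = 0)
position 8: 100 → 1  (bit 4 = 1)
position 2: 011 → 0  (bit 3 = 0)
position 0: 010 → 1  (bit 2 = 1)
position 10: 001 → 0  (bit 1 = 0)
position 9: 000 → 0  (bit 0 = 0)
bits b7..b0 = 11010100 = 212

212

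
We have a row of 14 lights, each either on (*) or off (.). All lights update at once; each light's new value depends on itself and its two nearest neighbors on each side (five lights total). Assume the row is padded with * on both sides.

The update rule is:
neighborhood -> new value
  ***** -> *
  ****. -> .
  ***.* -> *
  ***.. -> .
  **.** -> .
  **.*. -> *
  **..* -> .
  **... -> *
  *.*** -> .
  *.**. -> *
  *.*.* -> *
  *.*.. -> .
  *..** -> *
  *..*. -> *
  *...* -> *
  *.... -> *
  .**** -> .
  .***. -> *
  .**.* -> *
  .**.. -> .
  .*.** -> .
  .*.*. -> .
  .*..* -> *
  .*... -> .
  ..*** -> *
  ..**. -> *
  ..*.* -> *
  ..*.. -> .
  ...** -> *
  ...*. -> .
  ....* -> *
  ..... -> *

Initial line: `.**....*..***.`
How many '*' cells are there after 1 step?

step 1: .*.***..*****.
count of *: 9

9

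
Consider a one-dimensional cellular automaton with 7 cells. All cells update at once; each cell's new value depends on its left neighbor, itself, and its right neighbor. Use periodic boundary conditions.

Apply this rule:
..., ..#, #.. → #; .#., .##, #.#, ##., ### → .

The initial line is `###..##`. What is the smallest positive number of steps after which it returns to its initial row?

2

...##..
###..##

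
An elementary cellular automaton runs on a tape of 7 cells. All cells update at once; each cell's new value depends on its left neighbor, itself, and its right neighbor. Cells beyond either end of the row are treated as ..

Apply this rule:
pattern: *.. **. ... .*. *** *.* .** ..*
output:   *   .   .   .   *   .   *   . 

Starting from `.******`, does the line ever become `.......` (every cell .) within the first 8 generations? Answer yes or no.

.*****.
.****.*
.***...
.**.*..
.*...*.
..*...*
...*...
....*..
generation 8 is ....*.., still not uniform .

no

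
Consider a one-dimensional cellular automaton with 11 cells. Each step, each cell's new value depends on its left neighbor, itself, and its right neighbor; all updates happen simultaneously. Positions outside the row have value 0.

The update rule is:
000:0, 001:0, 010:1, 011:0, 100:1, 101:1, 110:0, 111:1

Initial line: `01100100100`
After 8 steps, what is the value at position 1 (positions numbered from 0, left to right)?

0

00010110110
00011001001
00000101101
00000110011
00000001000
00000001100
00000000010
00000000011
position 1 holds 0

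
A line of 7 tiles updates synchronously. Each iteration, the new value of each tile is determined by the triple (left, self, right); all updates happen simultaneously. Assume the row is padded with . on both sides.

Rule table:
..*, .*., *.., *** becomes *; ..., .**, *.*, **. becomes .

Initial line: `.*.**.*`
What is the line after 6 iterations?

**....*
..*..**
.****..
*.**.*.
*....**
**..*..

**..*..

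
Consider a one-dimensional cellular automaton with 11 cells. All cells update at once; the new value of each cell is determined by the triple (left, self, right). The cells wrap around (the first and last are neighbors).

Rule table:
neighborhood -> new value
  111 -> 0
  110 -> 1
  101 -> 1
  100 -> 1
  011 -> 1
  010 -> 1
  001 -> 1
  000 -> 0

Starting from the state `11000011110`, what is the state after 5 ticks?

tick 1: 11100110011
tick 2: 00111111110
tick 3: 01100000011
tick 4: 11110000111
tick 5: 00011001100

00011001100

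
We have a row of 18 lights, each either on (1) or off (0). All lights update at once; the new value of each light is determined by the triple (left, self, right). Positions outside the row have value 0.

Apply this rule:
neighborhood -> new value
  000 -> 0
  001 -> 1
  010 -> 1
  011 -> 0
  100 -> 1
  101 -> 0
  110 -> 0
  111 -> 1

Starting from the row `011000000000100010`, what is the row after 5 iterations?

101110001100000111

100100000001110111
111110000010100010
011101000110110111
101001101000000010
101110001100000111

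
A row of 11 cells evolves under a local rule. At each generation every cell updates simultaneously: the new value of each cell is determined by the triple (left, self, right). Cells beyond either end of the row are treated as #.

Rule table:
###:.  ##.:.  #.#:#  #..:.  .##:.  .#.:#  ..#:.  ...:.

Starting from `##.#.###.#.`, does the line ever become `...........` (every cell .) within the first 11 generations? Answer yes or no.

yes

generation 1: ..###...###
generation 2: ...........
all cells are . at generation 2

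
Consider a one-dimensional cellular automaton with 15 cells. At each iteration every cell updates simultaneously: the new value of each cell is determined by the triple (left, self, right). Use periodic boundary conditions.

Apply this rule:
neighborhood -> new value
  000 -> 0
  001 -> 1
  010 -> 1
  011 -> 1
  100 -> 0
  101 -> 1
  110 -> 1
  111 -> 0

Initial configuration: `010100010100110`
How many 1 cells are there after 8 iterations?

111100111101110
100101100111011
101111101101110
111000111111011
001001100001110
011011100011010
111110100111110
100011101100011
count of 1: 8

8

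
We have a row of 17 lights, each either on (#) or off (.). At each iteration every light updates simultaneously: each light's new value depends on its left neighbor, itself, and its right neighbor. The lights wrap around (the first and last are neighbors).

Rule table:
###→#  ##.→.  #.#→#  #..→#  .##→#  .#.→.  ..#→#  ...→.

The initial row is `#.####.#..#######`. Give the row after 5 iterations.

iteration 1: .####.#.#########
iteration 2: ####.#.#########.
iteration 3: ###.#.#########.#
iteration 4: ##.#.#########.##
iteration 5: #.#.#########.###

#.#.#########.###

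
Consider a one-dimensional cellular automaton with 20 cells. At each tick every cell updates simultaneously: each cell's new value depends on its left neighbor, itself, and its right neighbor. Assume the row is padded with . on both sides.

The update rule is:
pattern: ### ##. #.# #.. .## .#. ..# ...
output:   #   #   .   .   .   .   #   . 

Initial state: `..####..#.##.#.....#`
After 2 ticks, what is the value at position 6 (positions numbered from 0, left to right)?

.

tick 1: .#.###.#...#......#.
tick 2: #...##....#......#..
position 6 holds .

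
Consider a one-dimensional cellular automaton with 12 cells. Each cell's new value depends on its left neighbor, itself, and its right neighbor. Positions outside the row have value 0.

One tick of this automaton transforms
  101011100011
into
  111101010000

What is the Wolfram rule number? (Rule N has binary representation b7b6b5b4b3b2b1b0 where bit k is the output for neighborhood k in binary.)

180

position 5: 111 → 1  (bit 7 = 1)
position 6: 110 → 0  (bit 6 = 0)
position 1: 101 → 1  (bit 5 = 1)
position 7: 100 → 1  (bit 4 = 1)
position 4: 011 → 0  (bit 3 = 0)
position 0: 010 → 1  (bit 2 = 1)
position 9: 001 → 0  (bit 1 = 0)
position 8: 000 → 0  (bit 0 = 0)
bits b7..b0 = 10110100 = 180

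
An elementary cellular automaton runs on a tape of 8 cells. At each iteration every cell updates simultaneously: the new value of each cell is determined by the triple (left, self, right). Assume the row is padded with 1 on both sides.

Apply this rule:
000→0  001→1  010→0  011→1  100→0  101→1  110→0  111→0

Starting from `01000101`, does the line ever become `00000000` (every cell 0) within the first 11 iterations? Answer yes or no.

10001011
00010110
00101101
01011011
10110110
01101101
11011011
00110110
01101101  (repeats iteration 6; period 3)
iteration 11: 00110110
iteration 11 is 00110110, still not uniform 0

no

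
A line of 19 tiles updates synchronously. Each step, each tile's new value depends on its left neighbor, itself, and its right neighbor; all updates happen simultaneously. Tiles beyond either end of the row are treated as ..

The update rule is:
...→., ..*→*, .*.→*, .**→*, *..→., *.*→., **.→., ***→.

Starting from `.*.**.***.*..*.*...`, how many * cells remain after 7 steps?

8

**.*..*...*.**.*...
*..*.**..**.*..*...
*.**.*..**..*.**...
*.*..*.**..**.*....
*.*.**.*..**..*....
*.*.*..*.**..**....
*.*.*.**.*..**.....
count of *: 8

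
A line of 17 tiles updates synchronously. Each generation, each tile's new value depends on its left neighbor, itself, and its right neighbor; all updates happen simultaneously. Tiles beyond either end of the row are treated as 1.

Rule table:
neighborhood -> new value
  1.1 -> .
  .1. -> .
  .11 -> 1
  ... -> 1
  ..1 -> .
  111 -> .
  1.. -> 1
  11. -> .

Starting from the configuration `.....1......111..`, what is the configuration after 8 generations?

generation 1: 1111..11111.1..1.
generation 2: ....1.1......1...
generation 3: 111....11111..11.
generation 4: ...111.1....1.1..
generation 5: 11.1....111....1.
generation 6: ....111.1..111...
generation 7: 111.1....1.1..11.
generation 8: .....111....1.1..

.....111....1.1..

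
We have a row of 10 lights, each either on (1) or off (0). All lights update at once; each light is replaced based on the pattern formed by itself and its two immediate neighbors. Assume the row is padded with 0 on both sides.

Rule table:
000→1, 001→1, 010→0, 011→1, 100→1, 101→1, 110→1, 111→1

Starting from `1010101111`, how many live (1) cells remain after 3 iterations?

0101011111
1010111111
0101111111
count of 1: 8

8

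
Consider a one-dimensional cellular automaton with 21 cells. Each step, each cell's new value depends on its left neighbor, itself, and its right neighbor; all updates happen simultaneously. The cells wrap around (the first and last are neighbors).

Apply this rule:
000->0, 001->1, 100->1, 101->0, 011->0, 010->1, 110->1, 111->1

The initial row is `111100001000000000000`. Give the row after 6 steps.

001100111110111110011

step 1: 011110011100000000001
step 2: 001111101110000000011
step 3: 110111100111000000101
step 4: 110011111011100001100
step 5: 011101111001110010111
step 6: 001100111110111110011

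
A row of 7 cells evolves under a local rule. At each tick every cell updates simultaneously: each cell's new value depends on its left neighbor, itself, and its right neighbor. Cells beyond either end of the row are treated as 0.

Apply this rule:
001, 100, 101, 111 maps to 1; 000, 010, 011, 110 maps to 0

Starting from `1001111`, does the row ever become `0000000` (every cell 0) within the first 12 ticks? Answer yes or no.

no

tick 1: 0110110
tick 2: 1001001
tick 3: 0110110  (repeats tick 1; period 2)
tick 12: 1001001
tick 12 is 1001001, still not uniform 0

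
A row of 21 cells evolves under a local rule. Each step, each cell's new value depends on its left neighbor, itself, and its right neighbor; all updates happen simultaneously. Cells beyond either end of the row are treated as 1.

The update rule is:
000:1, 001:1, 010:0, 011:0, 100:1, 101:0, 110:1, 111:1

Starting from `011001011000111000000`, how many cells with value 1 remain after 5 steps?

step 1: 001110001111011111111
step 2: 110111110111001111111
step 3: 110011110011110111111
step 4: 111101111101110011111
step 5: 111100111100111101111
count of 1: 16

16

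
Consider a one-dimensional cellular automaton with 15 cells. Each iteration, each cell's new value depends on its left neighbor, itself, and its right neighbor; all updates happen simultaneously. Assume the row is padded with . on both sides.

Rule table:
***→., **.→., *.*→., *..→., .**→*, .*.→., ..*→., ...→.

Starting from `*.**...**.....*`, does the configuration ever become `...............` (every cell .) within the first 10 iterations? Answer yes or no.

..*....*.......
...............
all cells are . at iteration 2

yes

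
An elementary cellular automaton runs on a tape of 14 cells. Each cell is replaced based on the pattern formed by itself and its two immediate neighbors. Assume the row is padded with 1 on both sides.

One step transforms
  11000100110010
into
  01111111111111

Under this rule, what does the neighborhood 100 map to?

1

At position 2 the neighborhood is 100; the next row has 1 there.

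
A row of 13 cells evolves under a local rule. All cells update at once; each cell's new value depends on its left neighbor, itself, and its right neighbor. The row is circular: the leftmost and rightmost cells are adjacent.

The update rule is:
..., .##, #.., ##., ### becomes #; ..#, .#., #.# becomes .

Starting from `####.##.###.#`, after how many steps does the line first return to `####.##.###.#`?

1

####.##.###.#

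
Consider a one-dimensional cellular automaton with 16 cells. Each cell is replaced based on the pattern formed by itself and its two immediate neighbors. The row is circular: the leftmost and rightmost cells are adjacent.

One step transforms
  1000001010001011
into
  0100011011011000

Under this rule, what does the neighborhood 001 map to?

1

At position 5 the neighborhood is 001; the next row has 1 there.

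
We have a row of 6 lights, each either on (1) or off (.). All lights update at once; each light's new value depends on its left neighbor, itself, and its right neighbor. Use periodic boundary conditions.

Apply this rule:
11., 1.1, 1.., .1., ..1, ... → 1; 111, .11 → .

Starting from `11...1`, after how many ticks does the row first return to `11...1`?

12

.1111.
1...11
1111..
...111
111..1
..111.
11..11
.111..
1..111
111...
..1111
11...1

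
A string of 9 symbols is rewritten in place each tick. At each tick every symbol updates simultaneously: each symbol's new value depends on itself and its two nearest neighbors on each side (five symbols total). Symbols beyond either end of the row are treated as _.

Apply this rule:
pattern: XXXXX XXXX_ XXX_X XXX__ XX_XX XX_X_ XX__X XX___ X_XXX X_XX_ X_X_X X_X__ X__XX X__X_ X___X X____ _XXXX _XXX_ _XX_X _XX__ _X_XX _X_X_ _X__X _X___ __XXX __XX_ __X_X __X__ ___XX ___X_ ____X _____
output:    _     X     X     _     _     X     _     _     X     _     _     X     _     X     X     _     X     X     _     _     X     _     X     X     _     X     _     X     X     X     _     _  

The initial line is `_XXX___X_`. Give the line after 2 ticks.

__XX__XX_

tick 1: X_X__XXXX
tick 2: __XX__XX_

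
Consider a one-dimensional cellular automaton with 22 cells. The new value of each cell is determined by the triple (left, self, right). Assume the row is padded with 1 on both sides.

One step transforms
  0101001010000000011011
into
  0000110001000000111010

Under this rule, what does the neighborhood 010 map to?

At position 1 the neighborhood is 010; the next row has 0 there.

0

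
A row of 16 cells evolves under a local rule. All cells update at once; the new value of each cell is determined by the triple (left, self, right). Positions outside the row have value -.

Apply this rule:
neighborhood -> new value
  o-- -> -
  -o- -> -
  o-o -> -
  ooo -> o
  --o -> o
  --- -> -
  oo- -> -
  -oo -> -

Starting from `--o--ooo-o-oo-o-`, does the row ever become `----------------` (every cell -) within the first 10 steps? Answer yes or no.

yes

-o--o-o---------
o--o------------
--o-------------
-o--------------
o---------------
----------------
all cells are - at step 6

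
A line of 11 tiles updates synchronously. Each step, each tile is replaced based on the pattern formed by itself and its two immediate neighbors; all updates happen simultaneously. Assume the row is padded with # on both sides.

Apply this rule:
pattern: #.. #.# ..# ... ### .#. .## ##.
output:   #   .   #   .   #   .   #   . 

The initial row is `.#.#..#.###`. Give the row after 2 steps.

step 1: ....##..###
step 2: #..##.#####

#..##.#####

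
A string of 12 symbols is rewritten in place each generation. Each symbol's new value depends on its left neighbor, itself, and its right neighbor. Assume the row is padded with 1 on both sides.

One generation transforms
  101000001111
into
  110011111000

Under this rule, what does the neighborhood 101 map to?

At position 1 the neighborhood is 101; the next row has 1 there.

1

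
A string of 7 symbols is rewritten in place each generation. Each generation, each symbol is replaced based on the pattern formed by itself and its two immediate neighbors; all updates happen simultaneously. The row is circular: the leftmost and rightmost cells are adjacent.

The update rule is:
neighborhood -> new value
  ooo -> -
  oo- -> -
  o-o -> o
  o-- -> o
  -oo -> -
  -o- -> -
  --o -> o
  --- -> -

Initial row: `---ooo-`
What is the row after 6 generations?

generation 1: --o---o
generation 2: oo-o-o-
generation 3: --o-o-o
generation 4: oo-o-o-  (repeats generation 2; period 2)
generation 6: oo-o-o-

oo-o-o-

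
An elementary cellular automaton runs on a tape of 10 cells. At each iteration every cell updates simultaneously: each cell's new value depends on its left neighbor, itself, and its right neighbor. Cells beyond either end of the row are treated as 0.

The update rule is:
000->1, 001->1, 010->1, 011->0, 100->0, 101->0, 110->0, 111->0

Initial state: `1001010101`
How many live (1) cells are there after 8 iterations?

1

1011010101
1000010101
1011110101
1000000101
1011111101
1000000001
1011111111
1000000000
count of 1: 1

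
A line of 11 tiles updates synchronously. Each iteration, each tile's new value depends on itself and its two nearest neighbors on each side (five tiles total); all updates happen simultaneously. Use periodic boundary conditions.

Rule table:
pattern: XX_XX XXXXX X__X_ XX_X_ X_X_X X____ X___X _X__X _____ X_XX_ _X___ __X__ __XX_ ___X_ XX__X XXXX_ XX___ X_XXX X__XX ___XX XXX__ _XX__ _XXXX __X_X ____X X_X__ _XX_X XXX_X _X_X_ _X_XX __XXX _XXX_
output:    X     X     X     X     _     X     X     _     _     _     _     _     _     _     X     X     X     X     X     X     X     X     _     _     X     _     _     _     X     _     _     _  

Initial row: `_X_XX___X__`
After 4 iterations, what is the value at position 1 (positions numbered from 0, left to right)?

X

iteration 1: ____XXX___X
iteration 2: _XXX__XXX__
iteration 3: X__XXX__XXX
iteration 4: XXX__XXX__X
position 1 holds X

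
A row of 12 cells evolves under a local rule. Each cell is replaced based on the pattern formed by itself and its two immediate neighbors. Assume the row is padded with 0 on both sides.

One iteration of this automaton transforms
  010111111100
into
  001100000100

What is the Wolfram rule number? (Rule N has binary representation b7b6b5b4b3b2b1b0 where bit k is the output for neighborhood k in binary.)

104

position 4: 111 → 0  (bit 7 = 0)
position 9: 110 → 1  (bit 6 = 1)
position 2: 101 → 1  (bit 5 = 1)
position 10: 100 → 0  (bit 4 = 0)
position 3: 011 → 1  (bit 3 = 1)
position 1: 010 → 0  (bit 2 = 0)
position 0: 001 → 0  (bit 1 = 0)
position 11: 000 → 0  (bit 0 = 0)
bits b7..b0 = 01101000 = 104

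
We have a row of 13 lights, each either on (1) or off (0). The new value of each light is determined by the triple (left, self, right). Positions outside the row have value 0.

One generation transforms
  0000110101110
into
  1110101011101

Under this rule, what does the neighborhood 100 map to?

At position 12 the neighborhood is 100; the next row has 1 there.

1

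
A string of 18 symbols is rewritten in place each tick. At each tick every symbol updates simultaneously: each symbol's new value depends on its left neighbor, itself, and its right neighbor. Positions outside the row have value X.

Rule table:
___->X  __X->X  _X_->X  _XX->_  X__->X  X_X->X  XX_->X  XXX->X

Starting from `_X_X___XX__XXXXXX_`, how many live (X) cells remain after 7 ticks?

16

tick 1: XXXXXXX_XXX_XXXXXX
tick 2: XXXXXXXX_XXX_XXXXX
tick 3: XXXXXXXXX_XXX_XXXX
tick 4: XXXXXXXXXX_XXX_XXX
tick 5: XXXXXXXXXXX_XXX_XX
tick 6: XXXXXXXXXXXX_XXX_X
tick 7: XXXXXXXXXXXXX_XXX_
count of X: 16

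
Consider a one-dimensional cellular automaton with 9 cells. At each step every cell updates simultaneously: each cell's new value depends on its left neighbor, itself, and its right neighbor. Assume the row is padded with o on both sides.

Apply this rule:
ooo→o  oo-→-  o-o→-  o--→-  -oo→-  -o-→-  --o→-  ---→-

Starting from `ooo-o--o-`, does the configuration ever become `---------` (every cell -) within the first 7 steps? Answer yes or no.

oo-------
o--------
---------
all cells are - at step 3

yes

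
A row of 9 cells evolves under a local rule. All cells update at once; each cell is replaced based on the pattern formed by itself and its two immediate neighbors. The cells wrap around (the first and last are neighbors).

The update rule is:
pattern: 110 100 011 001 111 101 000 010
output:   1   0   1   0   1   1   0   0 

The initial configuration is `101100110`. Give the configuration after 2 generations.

011100111
111100111

111100111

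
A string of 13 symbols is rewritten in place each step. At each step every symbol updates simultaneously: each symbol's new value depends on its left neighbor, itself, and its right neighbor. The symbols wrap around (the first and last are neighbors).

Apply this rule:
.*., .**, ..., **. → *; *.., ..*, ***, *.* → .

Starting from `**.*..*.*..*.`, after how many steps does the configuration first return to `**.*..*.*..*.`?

**.*..*.*..*.

1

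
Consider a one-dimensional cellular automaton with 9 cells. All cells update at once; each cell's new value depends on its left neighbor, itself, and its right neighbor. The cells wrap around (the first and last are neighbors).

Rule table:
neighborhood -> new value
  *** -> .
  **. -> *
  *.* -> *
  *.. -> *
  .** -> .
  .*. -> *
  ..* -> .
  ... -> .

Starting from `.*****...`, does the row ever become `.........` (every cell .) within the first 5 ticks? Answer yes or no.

tick 1: .....**..
tick 2: ......**.
tick 3: .......**
tick 4: *.......*
tick 5: **.......
tick 5 is **......., still not uniform .

no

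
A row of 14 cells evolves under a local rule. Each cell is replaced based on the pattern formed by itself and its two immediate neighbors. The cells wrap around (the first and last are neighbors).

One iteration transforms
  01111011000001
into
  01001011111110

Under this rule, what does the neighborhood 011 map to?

1

At position 1 the neighborhood is 011; the next row has 1 there.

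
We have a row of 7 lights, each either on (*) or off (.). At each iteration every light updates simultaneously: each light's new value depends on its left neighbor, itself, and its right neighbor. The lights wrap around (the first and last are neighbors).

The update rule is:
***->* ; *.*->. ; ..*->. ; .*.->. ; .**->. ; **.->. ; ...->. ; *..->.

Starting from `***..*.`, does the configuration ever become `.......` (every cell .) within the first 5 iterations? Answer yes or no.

.*.....
.......
all cells are . at iteration 2

yes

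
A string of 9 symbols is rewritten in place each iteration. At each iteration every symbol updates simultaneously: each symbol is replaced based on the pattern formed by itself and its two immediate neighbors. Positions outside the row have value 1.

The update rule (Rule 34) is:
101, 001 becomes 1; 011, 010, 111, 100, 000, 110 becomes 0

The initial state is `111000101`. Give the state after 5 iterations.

iteration 1: 000001010
iteration 2: 000010101
iteration 3: 000101010
iteration 4: 001010101
iteration 5: 010101010

010101010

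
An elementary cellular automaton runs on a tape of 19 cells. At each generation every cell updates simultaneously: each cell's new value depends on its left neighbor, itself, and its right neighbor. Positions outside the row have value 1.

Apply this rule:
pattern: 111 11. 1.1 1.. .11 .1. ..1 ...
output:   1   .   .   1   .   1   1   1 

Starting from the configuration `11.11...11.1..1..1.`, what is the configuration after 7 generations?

111111.111.......11

1....111...1111111.
.1111.1.111.11111..
..11..1..1...111.11
11..111111111.1...1
1.11.1111111..1111.
......11111.11.11..
111111.111.......11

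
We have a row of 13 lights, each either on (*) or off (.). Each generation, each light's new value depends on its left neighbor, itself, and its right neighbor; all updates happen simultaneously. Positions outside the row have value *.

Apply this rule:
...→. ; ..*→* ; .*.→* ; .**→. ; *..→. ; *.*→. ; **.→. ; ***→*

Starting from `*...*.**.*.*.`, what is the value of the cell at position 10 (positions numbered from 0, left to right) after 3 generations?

...**....*.*.
..*.....**.*.
.**....*...*.
position 10 holds .

.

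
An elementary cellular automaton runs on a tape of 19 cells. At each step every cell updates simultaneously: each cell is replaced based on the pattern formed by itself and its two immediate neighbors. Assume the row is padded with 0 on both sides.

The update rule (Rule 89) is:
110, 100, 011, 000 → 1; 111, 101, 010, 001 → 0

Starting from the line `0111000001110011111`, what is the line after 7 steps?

0101111101011010001
0001000100011001100
1100110011011101111
1110111011010101001
1010101011000000100
0000000011111110011
1111111010000011011

1111111010000011011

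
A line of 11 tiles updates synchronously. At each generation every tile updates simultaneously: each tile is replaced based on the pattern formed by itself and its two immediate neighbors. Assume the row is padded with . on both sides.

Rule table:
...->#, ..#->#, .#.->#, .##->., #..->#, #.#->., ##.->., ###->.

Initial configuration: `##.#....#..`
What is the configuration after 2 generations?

###........

...########
###........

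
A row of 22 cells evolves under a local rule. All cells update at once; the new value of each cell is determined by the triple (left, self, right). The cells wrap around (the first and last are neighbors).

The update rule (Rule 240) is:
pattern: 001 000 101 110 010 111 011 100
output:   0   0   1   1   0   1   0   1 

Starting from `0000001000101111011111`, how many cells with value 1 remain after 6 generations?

11

generation 1: 1000000100010111101111
generation 2: 1100000010001011110111
generation 3: 1110000001000101111011
generation 4: 1111000000100010111101
generation 5: 1111100000010001011110
generation 6: 0111110000001000101111
count of 1: 11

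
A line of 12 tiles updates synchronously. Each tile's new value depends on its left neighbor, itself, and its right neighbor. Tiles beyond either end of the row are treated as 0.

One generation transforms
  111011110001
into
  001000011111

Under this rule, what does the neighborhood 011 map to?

0

At position 0 the neighborhood is 011; the next row has 0 there.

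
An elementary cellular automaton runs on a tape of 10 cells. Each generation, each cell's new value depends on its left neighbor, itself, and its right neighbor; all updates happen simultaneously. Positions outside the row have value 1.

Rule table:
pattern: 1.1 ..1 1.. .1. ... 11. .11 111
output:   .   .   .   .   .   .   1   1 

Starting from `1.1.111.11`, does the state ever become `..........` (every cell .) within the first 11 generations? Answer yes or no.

generation 1: ....11..11
generation 2: ....1...11
generation 3: ........11
generation 4: ........11  (fixed point — unchanged through generation 11)
generation 11 is ........11, still not uniform .

no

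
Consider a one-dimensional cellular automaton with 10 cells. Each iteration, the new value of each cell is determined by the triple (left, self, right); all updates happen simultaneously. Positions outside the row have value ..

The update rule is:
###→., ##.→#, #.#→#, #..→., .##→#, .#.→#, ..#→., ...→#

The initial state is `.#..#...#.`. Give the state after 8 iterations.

.#..#####.

.#..#.#.#.
.#..#####.
.#..#...#.  (repeats iteration 0; period 3)
iteration 8: .#..#####.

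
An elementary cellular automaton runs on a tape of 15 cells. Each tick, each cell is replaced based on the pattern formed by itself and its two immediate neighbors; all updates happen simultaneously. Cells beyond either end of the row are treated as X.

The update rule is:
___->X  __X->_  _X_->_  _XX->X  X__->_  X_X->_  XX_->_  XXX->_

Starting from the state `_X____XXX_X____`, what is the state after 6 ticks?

___XX_X_____XX_
_X_X____XXX_X__
_____XX_X______
_XXX_X____XXXX_
_X_____XX_X____
___XXX_X____XX_

___XXX_X____XX_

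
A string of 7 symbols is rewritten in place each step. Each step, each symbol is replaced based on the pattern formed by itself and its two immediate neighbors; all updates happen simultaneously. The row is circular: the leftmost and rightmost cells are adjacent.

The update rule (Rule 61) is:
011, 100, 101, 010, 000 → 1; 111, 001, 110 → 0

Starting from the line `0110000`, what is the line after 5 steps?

0001111

0101111
1111000
1000110
1110101
0001111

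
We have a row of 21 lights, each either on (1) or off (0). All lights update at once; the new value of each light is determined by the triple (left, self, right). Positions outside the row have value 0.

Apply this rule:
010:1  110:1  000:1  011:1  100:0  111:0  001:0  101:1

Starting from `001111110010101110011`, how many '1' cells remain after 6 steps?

15

101000010011111010011
111011010010001110011
101111110010101010011
111000010011111110011
101011010010000010011
111111110010111010011
count of 1: 15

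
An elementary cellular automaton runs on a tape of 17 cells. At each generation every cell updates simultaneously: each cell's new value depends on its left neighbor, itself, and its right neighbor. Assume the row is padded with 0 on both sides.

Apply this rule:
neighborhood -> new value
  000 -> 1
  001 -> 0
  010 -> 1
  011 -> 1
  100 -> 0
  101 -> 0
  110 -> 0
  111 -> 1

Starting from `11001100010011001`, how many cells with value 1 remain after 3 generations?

8

10001001010010001
10101001010010101
10101001010010101
count of 1: 8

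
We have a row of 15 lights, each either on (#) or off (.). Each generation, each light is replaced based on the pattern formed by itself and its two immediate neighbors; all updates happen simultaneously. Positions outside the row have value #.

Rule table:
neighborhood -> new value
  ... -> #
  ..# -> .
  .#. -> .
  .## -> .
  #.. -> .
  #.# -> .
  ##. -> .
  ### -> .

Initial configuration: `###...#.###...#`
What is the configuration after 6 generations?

....#.......#..
.##...#####....
....#.......##.
.##...#####....  (repeats generation 2; period 2)
generation 6: .##...#####....

.##...#####....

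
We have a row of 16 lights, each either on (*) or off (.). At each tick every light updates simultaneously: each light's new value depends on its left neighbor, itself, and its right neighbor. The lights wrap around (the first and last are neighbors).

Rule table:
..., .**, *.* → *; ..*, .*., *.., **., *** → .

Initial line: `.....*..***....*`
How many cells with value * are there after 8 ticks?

3

.***....*...**..
.*...**...*.*..*
*..*.*..*..*....
....*........**.
***...******.*..
*...*.*.....*...
..*..*..***...*.
*.......*...*...
count of *: 3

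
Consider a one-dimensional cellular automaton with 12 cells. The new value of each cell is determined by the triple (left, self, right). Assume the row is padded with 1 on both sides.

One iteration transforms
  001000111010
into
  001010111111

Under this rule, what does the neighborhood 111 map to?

At position 7 the neighborhood is 111; the next row has 1 there.

1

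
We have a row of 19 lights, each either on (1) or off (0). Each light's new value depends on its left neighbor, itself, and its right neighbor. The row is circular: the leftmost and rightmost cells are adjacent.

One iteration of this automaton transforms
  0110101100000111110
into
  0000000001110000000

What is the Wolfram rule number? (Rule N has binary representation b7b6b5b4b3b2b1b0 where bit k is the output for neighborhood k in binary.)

position 14: 111 → 0  (bit 7 = 0)
position 2: 110 → 0  (bit 6 = 0)
position 3: 101 → 0  (bit 5 = 0)
position 8: 100 → 0  (bit 4 = 0)
position 1: 011 → 0  (bit 3 = 0)
position 4: 010 → 0  (bit 2 = 0)
position 0: 001 → 0  (bit 1 = 0)
position 9: 000 → 1  (bit 0 = 1)
bits b7..b0 = 00000001 = 1

1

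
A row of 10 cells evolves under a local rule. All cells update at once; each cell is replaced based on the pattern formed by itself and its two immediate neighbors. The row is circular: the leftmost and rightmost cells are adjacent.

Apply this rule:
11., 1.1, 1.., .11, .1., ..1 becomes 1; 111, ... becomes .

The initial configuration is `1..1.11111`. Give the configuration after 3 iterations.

11..111111

111111....
1....11..1
11..111111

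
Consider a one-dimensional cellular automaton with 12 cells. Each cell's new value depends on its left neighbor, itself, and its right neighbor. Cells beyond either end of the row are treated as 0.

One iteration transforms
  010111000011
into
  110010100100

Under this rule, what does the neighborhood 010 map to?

1

At position 1 the neighborhood is 010; the next row has 1 there.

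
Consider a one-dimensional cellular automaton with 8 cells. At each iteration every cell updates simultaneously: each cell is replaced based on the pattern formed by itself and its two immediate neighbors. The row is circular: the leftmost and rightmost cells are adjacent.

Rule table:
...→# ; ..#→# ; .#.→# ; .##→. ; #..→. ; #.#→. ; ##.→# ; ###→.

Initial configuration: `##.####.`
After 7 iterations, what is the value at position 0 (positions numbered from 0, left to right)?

.

iteration 1: .#....#.
iteration 2: ##.####.  (repeats iteration 0; period 2)
iteration 7: .#....#.
position 0 holds .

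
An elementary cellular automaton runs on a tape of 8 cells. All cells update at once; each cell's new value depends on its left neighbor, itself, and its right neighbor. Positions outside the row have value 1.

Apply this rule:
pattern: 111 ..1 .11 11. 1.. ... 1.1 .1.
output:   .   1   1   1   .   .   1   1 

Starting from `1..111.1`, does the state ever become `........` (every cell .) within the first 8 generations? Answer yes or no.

no

1.11.111
111111..
.....1.1
....1111
...11...
..111..1
.11.1.11
1111111.
generation 8 is 1111111., still not uniform .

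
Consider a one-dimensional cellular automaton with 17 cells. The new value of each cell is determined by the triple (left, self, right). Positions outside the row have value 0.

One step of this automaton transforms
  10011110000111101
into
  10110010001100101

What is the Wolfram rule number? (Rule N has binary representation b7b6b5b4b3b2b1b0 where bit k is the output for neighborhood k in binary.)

position 4: 111 → 0  (bit 7 = 0)
position 6: 110 → 1  (bit 6 = 1)
position 15: 101 → 0  (bit 5 = 0)
position 1: 100 → 0  (bit 4 = 0)
position 3: 011 → 1  (bit 3 = 1)
position 0: 010 → 1  (bit 2 = 1)
position 2: 001 → 1  (bit 1 = 1)
position 8: 000 → 0  (bit 0 = 0)
bits b7..b0 = 01001110 = 78

78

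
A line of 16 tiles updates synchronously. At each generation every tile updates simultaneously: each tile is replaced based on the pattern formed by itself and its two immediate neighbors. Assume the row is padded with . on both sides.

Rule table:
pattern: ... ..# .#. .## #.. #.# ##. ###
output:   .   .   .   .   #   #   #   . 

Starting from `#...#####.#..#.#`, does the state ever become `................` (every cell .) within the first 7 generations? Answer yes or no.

no

.#......##.#..#.
..#......##.#..#
...#......##.#..
....#......##.#.
.....#......##.#
......#......##.
.......#......##
generation 7 is .......#......##, still not uniform .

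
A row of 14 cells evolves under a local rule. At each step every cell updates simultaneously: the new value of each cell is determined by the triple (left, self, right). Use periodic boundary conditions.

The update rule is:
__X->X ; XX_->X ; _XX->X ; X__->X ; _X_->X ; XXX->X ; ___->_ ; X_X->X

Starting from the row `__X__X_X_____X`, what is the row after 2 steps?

step 1: XXXXXXXXX___XX
step 2: XXXXXXXXXX_XXX

XXXXXXXXXX_XXX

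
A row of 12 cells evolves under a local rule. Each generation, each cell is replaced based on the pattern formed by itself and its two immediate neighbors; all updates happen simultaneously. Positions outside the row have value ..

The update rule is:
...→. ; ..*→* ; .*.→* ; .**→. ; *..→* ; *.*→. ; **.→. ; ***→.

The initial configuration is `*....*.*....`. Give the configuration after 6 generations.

......*.....

generation 1: **..**.**...
generation 2: ..**.....*..
generation 3: .*..*...***.
generation 4: ******.*...*
generation 5: .......**.**
generation 6: ......*.....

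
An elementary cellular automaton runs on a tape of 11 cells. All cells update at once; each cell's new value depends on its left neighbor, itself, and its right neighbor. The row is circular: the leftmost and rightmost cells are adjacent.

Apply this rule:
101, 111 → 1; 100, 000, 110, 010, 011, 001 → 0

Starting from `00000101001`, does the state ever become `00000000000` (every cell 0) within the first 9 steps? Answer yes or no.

yes

step 1: 00000010000
step 2: 00000000000
all cells are 0 at step 2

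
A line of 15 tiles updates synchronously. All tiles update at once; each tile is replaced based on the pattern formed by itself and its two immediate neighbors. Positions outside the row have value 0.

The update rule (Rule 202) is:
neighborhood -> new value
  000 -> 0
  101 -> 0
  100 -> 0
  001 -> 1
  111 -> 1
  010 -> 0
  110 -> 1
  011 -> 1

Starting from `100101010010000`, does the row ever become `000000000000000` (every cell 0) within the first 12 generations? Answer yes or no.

generation 1: 001000000100000
generation 2: 010000001000000
generation 3: 100000010000000
generation 4: 000000100000000
generation 5: 000001000000000
generation 6: 000010000000000
generation 7: 000100000000000
generation 8: 001000000000000
generation 9: 010000000000000
generation 10: 100000000000000
generation 11: 000000000000000
all cells are 0 at generation 11

yes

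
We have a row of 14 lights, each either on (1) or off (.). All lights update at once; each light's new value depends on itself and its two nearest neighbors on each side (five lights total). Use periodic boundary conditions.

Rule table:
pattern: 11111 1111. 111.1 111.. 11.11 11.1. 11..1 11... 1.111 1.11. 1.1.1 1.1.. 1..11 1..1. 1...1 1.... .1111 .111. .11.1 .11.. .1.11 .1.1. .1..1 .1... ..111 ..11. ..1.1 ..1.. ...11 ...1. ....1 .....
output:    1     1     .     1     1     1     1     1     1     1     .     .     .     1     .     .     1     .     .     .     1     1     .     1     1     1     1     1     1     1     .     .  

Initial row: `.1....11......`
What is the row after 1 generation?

111..11.1.....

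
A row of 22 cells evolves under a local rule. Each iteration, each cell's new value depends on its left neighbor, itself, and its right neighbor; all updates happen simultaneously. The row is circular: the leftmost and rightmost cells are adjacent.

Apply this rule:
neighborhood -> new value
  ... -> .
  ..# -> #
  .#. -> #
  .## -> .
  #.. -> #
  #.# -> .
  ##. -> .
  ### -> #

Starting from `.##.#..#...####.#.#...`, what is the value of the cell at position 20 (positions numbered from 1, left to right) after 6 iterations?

#...#####.#.##..#.##..
##.#.###..#...###...##
#..#..#.####.#.#.#.#.#
.######..##..#.#.#.#..
#.####.##..###.#.#.##.
#..##....##.#..#.#....
position 20 holds .

.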